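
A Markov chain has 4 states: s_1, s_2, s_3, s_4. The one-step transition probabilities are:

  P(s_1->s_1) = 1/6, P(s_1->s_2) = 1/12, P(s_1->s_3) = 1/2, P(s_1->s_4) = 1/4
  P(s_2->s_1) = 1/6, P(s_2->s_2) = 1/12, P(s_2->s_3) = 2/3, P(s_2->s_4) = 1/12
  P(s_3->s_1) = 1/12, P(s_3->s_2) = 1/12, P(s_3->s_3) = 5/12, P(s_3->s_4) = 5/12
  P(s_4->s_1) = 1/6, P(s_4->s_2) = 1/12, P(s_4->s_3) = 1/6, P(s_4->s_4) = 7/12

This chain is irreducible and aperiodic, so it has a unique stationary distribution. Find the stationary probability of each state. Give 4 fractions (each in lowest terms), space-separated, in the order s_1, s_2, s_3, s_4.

Answer: 31/224 1/12 19/56 295/672

Derivation:
The stationary distribution satisfies pi = pi * P, i.e.:
  pi_s_1 = 1/6*pi_s_1 + 1/6*pi_s_2 + 1/12*pi_s_3 + 1/6*pi_s_4
  pi_s_2 = 1/12*pi_s_1 + 1/12*pi_s_2 + 1/12*pi_s_3 + 1/12*pi_s_4
  pi_s_3 = 1/2*pi_s_1 + 2/3*pi_s_2 + 5/12*pi_s_3 + 1/6*pi_s_4
  pi_s_4 = 1/4*pi_s_1 + 1/12*pi_s_2 + 5/12*pi_s_3 + 7/12*pi_s_4
with normalization: pi_s_1 + pi_s_2 + pi_s_3 + pi_s_4 = 1.

Using the first 3 balance equations plus normalization, the linear system A*pi = b is:
  [-5/6, 1/6, 1/12, 1/6] . pi = 0
  [1/12, -11/12, 1/12, 1/12] . pi = 0
  [1/2, 2/3, -7/12, 1/6] . pi = 0
  [1, 1, 1, 1] . pi = 1

Solving yields:
  pi_s_1 = 31/224
  pi_s_2 = 1/12
  pi_s_3 = 19/56
  pi_s_4 = 295/672

Verification (pi * P):
  31/224*1/6 + 1/12*1/6 + 19/56*1/12 + 295/672*1/6 = 31/224 = pi_s_1  (ok)
  31/224*1/12 + 1/12*1/12 + 19/56*1/12 + 295/672*1/12 = 1/12 = pi_s_2  (ok)
  31/224*1/2 + 1/12*2/3 + 19/56*5/12 + 295/672*1/6 = 19/56 = pi_s_3  (ok)
  31/224*1/4 + 1/12*1/12 + 19/56*5/12 + 295/672*7/12 = 295/672 = pi_s_4  (ok)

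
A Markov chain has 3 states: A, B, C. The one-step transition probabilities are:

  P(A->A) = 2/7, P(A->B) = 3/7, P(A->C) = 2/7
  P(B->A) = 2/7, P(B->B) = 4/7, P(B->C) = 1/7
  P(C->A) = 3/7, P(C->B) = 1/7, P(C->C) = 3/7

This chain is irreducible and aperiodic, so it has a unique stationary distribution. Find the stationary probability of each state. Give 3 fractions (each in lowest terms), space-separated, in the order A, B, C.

The stationary distribution satisfies pi = pi * P, i.e.:
  pi_A = 2/7*pi_A + 2/7*pi_B + 3/7*pi_C
  pi_B = 3/7*pi_A + 4/7*pi_B + 1/7*pi_C
  pi_C = 2/7*pi_A + 1/7*pi_B + 3/7*pi_C
with normalization: pi_A + pi_B + pi_C = 1.

Using the first 2 balance equations plus normalization, the linear system A*pi = b is:
  [-5/7, 2/7, 3/7] . pi = 0
  [3/7, -3/7, 1/7] . pi = 0
  [1, 1, 1] . pi = 1

Solving yields:
  pi_A = 11/34
  pi_B = 7/17
  pi_C = 9/34

Verification (pi * P):
  11/34*2/7 + 7/17*2/7 + 9/34*3/7 = 11/34 = pi_A  (ok)
  11/34*3/7 + 7/17*4/7 + 9/34*1/7 = 7/17 = pi_B  (ok)
  11/34*2/7 + 7/17*1/7 + 9/34*3/7 = 9/34 = pi_C  (ok)

Answer: 11/34 7/17 9/34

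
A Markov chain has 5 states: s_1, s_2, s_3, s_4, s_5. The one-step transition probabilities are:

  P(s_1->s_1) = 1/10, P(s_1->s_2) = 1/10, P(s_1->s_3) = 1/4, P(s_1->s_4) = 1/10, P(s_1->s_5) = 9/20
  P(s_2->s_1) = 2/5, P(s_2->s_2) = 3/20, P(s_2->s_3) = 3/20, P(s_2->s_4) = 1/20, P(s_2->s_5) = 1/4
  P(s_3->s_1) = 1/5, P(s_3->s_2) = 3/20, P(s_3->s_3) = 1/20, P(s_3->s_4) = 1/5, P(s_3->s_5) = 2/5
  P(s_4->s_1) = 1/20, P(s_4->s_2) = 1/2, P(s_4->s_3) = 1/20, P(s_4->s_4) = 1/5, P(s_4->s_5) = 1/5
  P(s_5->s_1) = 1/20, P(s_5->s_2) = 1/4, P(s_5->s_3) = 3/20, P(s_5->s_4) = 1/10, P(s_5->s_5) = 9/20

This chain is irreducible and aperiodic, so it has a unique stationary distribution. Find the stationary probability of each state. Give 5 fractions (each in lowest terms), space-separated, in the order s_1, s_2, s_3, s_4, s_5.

The stationary distribution satisfies pi = pi * P, i.e.:
  pi_s_1 = 1/10*pi_s_1 + 2/5*pi_s_2 + 1/5*pi_s_3 + 1/20*pi_s_4 + 1/20*pi_s_5
  pi_s_2 = 1/10*pi_s_1 + 3/20*pi_s_2 + 3/20*pi_s_3 + 1/2*pi_s_4 + 1/4*pi_s_5
  pi_s_3 = 1/4*pi_s_1 + 3/20*pi_s_2 + 1/20*pi_s_3 + 1/20*pi_s_4 + 3/20*pi_s_5
  pi_s_4 = 1/10*pi_s_1 + 1/20*pi_s_2 + 1/5*pi_s_3 + 1/5*pi_s_4 + 1/10*pi_s_5
  pi_s_5 = 9/20*pi_s_1 + 1/4*pi_s_2 + 2/5*pi_s_3 + 1/5*pi_s_4 + 9/20*pi_s_5
with normalization: pi_s_1 + pi_s_2 + pi_s_3 + pi_s_4 + pi_s_5 = 1.

Using the first 4 balance equations plus normalization, the linear system A*pi = b is:
  [-9/10, 2/5, 1/5, 1/20, 1/20] . pi = 0
  [1/10, -17/20, 3/20, 1/2, 1/4] . pi = 0
  [1/4, 3/20, -19/20, 1/20, 3/20] . pi = 0
  [1/10, 1/20, 1/5, -4/5, 1/10] . pi = 0
  [1, 1, 1, 1, 1] . pi = 1

Solving yields:
  pi_s_1 = 27339/175742
  pi_s_2 = 19274/87871
  pi_s_3 = 24621/175742
  pi_s_4 = 20121/175742
  pi_s_5 = 65113/175742

Verification (pi * P):
  27339/175742*1/10 + 19274/87871*2/5 + 24621/175742*1/5 + 20121/175742*1/20 + 65113/175742*1/20 = 27339/175742 = pi_s_1  (ok)
  27339/175742*1/10 + 19274/87871*3/20 + 24621/175742*3/20 + 20121/175742*1/2 + 65113/175742*1/4 = 19274/87871 = pi_s_2  (ok)
  27339/175742*1/4 + 19274/87871*3/20 + 24621/175742*1/20 + 20121/175742*1/20 + 65113/175742*3/20 = 24621/175742 = pi_s_3  (ok)
  27339/175742*1/10 + 19274/87871*1/20 + 24621/175742*1/5 + 20121/175742*1/5 + 65113/175742*1/10 = 20121/175742 = pi_s_4  (ok)
  27339/175742*9/20 + 19274/87871*1/4 + 24621/175742*2/5 + 20121/175742*1/5 + 65113/175742*9/20 = 65113/175742 = pi_s_5  (ok)

Answer: 27339/175742 19274/87871 24621/175742 20121/175742 65113/175742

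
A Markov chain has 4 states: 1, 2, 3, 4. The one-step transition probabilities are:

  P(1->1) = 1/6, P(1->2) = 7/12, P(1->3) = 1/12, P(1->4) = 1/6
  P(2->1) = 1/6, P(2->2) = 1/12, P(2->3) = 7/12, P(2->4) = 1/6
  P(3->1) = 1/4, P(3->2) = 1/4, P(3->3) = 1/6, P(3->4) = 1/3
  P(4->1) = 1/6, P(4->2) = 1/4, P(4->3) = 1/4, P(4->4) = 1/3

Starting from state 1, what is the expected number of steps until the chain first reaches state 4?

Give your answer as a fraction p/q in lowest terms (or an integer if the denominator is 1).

Let h_i = expected steps to first reach 4 from state i.
Boundary: h_4 = 0.
First-step equations for the other states:
  h_1 = 1 + 1/6*h_1 + 7/12*h_2 + 1/12*h_3 + 1/6*h_4
  h_2 = 1 + 1/6*h_1 + 1/12*h_2 + 7/12*h_3 + 1/6*h_4
  h_3 = 1 + 1/4*h_1 + 1/4*h_2 + 1/6*h_3 + 1/3*h_4

Substituting h_4 = 0 and rearranging gives the linear system (I - Q) h = 1:
  [5/6, -7/12, -1/12] . (h_1, h_2, h_3) = 1
  [-1/6, 11/12, -7/12] . (h_1, h_2, h_3) = 1
  [-1/4, -1/4, 5/6] . (h_1, h_2, h_3) = 1

Solving yields:
  h_1 = 222/47
  h_2 = 210/47
  h_3 = 186/47

Starting state is 1, so the expected hitting time is h_1 = 222/47.

Answer: 222/47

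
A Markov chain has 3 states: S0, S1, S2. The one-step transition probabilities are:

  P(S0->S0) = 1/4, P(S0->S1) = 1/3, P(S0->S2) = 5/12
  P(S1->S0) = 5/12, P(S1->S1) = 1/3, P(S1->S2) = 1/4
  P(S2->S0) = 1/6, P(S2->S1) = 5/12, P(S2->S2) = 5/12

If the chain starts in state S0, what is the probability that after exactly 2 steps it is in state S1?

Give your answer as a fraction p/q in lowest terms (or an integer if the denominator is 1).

Answer: 53/144

Derivation:
Computing P^2 by repeated multiplication:
P^1 =
  S0: [1/4, 1/3, 5/12]
  S1: [5/12, 1/3, 1/4]
  S2: [1/6, 5/12, 5/12]
P^2 =
  S0: [13/48, 53/144, 13/36]
  S1: [41/144, 17/48, 13/36]
  S2: [41/144, 53/144, 25/72]

(P^2)[S0 -> S1] = 53/144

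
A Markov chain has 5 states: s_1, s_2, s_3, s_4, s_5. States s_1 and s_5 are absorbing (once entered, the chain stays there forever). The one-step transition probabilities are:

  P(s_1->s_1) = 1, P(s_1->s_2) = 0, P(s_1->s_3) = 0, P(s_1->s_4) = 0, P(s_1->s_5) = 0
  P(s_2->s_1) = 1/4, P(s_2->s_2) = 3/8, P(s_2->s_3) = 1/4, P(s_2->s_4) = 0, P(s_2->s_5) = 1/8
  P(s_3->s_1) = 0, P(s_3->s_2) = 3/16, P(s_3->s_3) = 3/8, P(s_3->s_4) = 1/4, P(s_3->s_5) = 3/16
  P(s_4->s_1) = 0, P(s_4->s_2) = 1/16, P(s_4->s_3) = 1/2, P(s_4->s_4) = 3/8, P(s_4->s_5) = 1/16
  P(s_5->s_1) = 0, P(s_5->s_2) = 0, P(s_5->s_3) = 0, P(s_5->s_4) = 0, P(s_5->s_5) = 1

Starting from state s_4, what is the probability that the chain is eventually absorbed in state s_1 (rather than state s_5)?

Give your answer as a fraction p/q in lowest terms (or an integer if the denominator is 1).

Let a_i = P(absorbed in s_1 | start in state i).
Boundary conditions: a_s_1 = 1, a_s_5 = 0.
For each transient state i, a_i = sum_j P(i->j) * a_j:
  a_s_2 = 1/4*a_s_1 + 3/8*a_s_2 + 1/4*a_s_3 + 0*a_s_4 + 1/8*a_s_5
  a_s_3 = 0*a_s_1 + 3/16*a_s_2 + 3/8*a_s_3 + 1/4*a_s_4 + 3/16*a_s_5
  a_s_4 = 0*a_s_1 + 1/16*a_s_2 + 1/2*a_s_3 + 3/8*a_s_4 + 1/16*a_s_5

Substituting a_s_1 = 1 and a_s_5 = 0, rearrange to (I - Q) a = r where r[i] = P(i -> s_1):
  [5/8, -1/4, 0] . (a_s_2, a_s_3, a_s_4) = 1/4
  [-3/16, 5/8, -1/4] . (a_s_2, a_s_3, a_s_4) = 0
  [-1/16, -1/2, 5/8] . (a_s_2, a_s_3, a_s_4) = 0

Solving yields:
  a_s_2 = 1/2
  a_s_3 = 1/4
  a_s_4 = 1/4

Starting state is s_4, so the absorption probability is a_s_4 = 1/4.

Answer: 1/4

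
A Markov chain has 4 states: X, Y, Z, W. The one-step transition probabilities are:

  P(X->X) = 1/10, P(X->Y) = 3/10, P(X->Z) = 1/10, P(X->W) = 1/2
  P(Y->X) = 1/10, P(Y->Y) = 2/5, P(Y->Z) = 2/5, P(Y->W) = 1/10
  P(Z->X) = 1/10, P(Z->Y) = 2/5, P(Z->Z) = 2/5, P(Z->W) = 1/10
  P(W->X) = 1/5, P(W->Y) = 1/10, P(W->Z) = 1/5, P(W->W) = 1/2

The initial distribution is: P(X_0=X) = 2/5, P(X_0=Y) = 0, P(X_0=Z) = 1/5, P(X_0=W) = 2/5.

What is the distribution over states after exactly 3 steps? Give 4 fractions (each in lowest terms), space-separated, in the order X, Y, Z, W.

Propagating the distribution step by step (d_{t+1} = d_t * P):
d_0 = (X=2/5, Y=0, Z=1/5, W=2/5)
  d_1[X] = 2/5*1/10 + 0*1/10 + 1/5*1/10 + 2/5*1/5 = 7/50
  d_1[Y] = 2/5*3/10 + 0*2/5 + 1/5*2/5 + 2/5*1/10 = 6/25
  d_1[Z] = 2/5*1/10 + 0*2/5 + 1/5*2/5 + 2/5*1/5 = 1/5
  d_1[W] = 2/5*1/2 + 0*1/10 + 1/5*1/10 + 2/5*1/2 = 21/50
d_1 = (X=7/50, Y=6/25, Z=1/5, W=21/50)
  d_2[X] = 7/50*1/10 + 6/25*1/10 + 1/5*1/10 + 21/50*1/5 = 71/500
  d_2[Y] = 7/50*3/10 + 6/25*2/5 + 1/5*2/5 + 21/50*1/10 = 13/50
  d_2[Z] = 7/50*1/10 + 6/25*2/5 + 1/5*2/5 + 21/50*1/5 = 137/500
  d_2[W] = 7/50*1/2 + 6/25*1/10 + 1/5*1/10 + 21/50*1/2 = 81/250
d_2 = (X=71/500, Y=13/50, Z=137/500, W=81/250)
  d_3[X] = 71/500*1/10 + 13/50*1/10 + 137/500*1/10 + 81/250*1/5 = 331/2500
  d_3[Y] = 71/500*3/10 + 13/50*2/5 + 137/500*2/5 + 81/250*1/10 = 1443/5000
  d_3[Z] = 71/500*1/10 + 13/50*2/5 + 137/500*2/5 + 81/250*1/5 = 1463/5000
  d_3[W] = 71/500*1/2 + 13/50*1/10 + 137/500*1/10 + 81/250*1/2 = 179/625
d_3 = (X=331/2500, Y=1443/5000, Z=1463/5000, W=179/625)

Answer: 331/2500 1443/5000 1463/5000 179/625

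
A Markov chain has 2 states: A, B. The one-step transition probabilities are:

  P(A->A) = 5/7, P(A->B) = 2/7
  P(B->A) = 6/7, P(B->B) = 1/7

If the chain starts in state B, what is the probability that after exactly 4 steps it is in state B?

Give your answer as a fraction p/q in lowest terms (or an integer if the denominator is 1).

Answer: 601/2401

Derivation:
Computing P^4 by repeated multiplication:
P^1 =
  A: [5/7, 2/7]
  B: [6/7, 1/7]
P^2 =
  A: [37/49, 12/49]
  B: [36/49, 13/49]
P^3 =
  A: [257/343, 86/343]
  B: [258/343, 85/343]
P^4 =
  A: [1801/2401, 600/2401]
  B: [1800/2401, 601/2401]

(P^4)[B -> B] = 601/2401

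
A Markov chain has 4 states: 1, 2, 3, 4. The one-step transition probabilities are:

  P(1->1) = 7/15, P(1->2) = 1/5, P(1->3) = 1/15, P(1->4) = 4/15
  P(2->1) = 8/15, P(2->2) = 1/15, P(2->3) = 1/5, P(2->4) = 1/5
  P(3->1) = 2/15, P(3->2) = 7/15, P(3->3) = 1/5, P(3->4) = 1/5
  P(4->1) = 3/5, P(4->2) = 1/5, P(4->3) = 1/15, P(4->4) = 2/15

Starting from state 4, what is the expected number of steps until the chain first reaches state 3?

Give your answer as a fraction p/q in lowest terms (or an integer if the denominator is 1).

Let h_i = expected steps to first reach 3 from state i.
Boundary: h_3 = 0.
First-step equations for the other states:
  h_1 = 1 + 7/15*h_1 + 1/5*h_2 + 1/15*h_3 + 4/15*h_4
  h_2 = 1 + 8/15*h_1 + 1/15*h_2 + 1/5*h_3 + 1/5*h_4
  h_4 = 1 + 3/5*h_1 + 1/5*h_2 + 1/15*h_3 + 2/15*h_4

Substituting h_3 = 0 and rearranging gives the linear system (I - Q) h = 1:
  [8/15, -1/5, -4/15] . (h_1, h_2, h_4) = 1
  [-8/15, 14/15, -1/5] . (h_1, h_2, h_4) = 1
  [-3/5, -1/5, 13/15] . (h_1, h_2, h_4) = 1

Solving yields:
  h_1 = 255/23
  h_2 = 225/23
  h_4 = 255/23

Starting state is 4, so the expected hitting time is h_4 = 255/23.

Answer: 255/23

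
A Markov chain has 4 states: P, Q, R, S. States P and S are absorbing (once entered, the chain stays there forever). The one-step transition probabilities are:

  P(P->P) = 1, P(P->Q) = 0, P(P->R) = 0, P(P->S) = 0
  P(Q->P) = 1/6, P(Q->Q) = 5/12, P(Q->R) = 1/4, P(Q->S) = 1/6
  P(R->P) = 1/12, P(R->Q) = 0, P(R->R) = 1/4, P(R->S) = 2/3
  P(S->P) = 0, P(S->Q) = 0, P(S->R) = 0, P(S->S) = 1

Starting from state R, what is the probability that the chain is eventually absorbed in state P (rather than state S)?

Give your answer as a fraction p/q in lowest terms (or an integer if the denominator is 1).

Answer: 1/9

Derivation:
Let a_i = P(absorbed in P | start in state i).
Boundary conditions: a_P = 1, a_S = 0.
For each transient state i, a_i = sum_j P(i->j) * a_j:
  a_Q = 1/6*a_P + 5/12*a_Q + 1/4*a_R + 1/6*a_S
  a_R = 1/12*a_P + 0*a_Q + 1/4*a_R + 2/3*a_S

Substituting a_P = 1 and a_S = 0, rearrange to (I - Q) a = r where r[i] = P(i -> P):
  [7/12, -1/4] . (a_Q, a_R) = 1/6
  [0, 3/4] . (a_Q, a_R) = 1/12

Solving yields:
  a_Q = 1/3
  a_R = 1/9

Starting state is R, so the absorption probability is a_R = 1/9.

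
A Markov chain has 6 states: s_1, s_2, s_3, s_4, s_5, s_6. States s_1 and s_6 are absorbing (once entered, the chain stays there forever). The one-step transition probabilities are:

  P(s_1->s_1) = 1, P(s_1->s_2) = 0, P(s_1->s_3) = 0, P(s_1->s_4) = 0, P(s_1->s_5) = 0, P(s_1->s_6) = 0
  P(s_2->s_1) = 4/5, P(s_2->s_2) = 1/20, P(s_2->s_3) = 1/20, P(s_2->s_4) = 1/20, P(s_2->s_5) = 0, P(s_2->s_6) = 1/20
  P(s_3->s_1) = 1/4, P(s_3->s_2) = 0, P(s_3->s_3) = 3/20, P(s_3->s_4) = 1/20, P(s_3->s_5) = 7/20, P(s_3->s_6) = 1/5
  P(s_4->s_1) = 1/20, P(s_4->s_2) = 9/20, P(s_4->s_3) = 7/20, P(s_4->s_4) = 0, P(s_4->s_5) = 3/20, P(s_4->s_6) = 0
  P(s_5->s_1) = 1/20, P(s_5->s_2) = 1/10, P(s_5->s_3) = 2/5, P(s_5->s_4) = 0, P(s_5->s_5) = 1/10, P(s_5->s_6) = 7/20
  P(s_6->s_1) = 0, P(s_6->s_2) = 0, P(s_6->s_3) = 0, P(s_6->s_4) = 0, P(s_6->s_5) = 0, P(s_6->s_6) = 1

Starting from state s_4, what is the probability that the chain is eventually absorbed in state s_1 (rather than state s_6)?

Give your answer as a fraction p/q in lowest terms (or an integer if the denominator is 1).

Answer: 60989/89252

Derivation:
Let a_i = P(absorbed in s_1 | start in state i).
Boundary conditions: a_s_1 = 1, a_s_6 = 0.
For each transient state i, a_i = sum_j P(i->j) * a_j:
  a_s_2 = 4/5*a_s_1 + 1/20*a_s_2 + 1/20*a_s_3 + 1/20*a_s_4 + 0*a_s_5 + 1/20*a_s_6
  a_s_3 = 1/4*a_s_1 + 0*a_s_2 + 3/20*a_s_3 + 1/20*a_s_4 + 7/20*a_s_5 + 1/5*a_s_6
  a_s_4 = 1/20*a_s_1 + 9/20*a_s_2 + 7/20*a_s_3 + 0*a_s_4 + 3/20*a_s_5 + 0*a_s_6
  a_s_5 = 1/20*a_s_1 + 1/10*a_s_2 + 2/5*a_s_3 + 0*a_s_4 + 1/10*a_s_5 + 7/20*a_s_6

Substituting a_s_1 = 1 and a_s_6 = 0, rearrange to (I - Q) a = r where r[i] = P(i -> s_1):
  [19/20, -1/20, -1/20, 0] . (a_s_2, a_s_3, a_s_4, a_s_5) = 4/5
  [0, 17/20, -1/20, -7/20] . (a_s_2, a_s_3, a_s_4, a_s_5) = 1/4
  [-9/20, -7/20, 1, -3/20] . (a_s_2, a_s_3, a_s_4, a_s_5) = 1/20
  [-1/10, -2/5, 0, 9/10] . (a_s_2, a_s_3, a_s_4, a_s_5) = 1/20

Solving yields:
  a_s_2 = 80661/89252
  a_s_3 = 21769/44626
  a_s_4 = 60989/89252
  a_s_5 = 33271/89252

Starting state is s_4, so the absorption probability is a_s_4 = 60989/89252.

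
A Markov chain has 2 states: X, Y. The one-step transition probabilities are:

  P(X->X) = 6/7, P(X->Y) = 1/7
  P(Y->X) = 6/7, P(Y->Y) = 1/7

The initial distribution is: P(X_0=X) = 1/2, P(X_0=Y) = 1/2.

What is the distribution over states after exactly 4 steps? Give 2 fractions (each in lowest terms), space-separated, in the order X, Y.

Answer: 6/7 1/7

Derivation:
Propagating the distribution step by step (d_{t+1} = d_t * P):
d_0 = (X=1/2, Y=1/2)
  d_1[X] = 1/2*6/7 + 1/2*6/7 = 6/7
  d_1[Y] = 1/2*1/7 + 1/2*1/7 = 1/7
d_1 = (X=6/7, Y=1/7)
  d_2[X] = 6/7*6/7 + 1/7*6/7 = 6/7
  d_2[Y] = 6/7*1/7 + 1/7*1/7 = 1/7
d_2 = (X=6/7, Y=1/7)
  d_3[X] = 6/7*6/7 + 1/7*6/7 = 6/7
  d_3[Y] = 6/7*1/7 + 1/7*1/7 = 1/7
d_3 = (X=6/7, Y=1/7)
  d_4[X] = 6/7*6/7 + 1/7*6/7 = 6/7
  d_4[Y] = 6/7*1/7 + 1/7*1/7 = 1/7
d_4 = (X=6/7, Y=1/7)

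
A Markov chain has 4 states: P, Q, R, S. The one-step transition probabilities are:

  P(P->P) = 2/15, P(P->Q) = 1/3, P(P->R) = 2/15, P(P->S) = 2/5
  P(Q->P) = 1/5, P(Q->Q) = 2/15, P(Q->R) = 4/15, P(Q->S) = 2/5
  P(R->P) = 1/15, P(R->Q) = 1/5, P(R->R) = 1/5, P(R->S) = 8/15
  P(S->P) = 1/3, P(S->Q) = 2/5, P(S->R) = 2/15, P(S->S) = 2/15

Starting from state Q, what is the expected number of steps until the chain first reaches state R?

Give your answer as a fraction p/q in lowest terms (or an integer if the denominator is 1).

Let h_i = expected steps to first reach R from state i.
Boundary: h_R = 0.
First-step equations for the other states:
  h_P = 1 + 2/15*h_P + 1/3*h_Q + 2/15*h_R + 2/5*h_S
  h_Q = 1 + 1/5*h_P + 2/15*h_Q + 4/15*h_R + 2/5*h_S
  h_S = 1 + 1/3*h_P + 2/5*h_Q + 2/15*h_R + 2/15*h_S

Substituting h_R = 0 and rearranging gives the linear system (I - Q) h = 1:
  [13/15, -1/3, -2/5] . (h_P, h_Q, h_S) = 1
  [-1/5, 13/15, -2/5] . (h_P, h_Q, h_S) = 1
  [-1/3, -2/5, 13/15] . (h_P, h_Q, h_S) = 1

Solving yields:
  h_P = 2565/443
  h_Q = 2280/443
  h_S = 2550/443

Starting state is Q, so the expected hitting time is h_Q = 2280/443.

Answer: 2280/443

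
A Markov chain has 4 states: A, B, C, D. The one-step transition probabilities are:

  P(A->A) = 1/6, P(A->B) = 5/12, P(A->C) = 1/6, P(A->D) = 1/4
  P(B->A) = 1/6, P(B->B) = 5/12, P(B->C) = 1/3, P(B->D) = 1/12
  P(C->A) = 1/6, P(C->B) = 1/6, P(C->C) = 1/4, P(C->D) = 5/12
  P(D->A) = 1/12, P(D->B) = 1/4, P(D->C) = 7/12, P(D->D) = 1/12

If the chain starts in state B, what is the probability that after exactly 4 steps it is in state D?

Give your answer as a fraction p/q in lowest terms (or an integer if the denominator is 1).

Computing P^4 by repeated multiplication:
P^1 =
  A: [1/6, 5/12, 1/6, 1/4]
  B: [1/6, 5/12, 1/3, 1/12]
  C: [1/6, 1/6, 1/4, 5/12]
  D: [1/12, 1/4, 7/12, 1/12]
P^2 =
  A: [7/48, 1/3, 17/48, 1/6]
  B: [23/144, 23/72, 43/144, 2/9]
  C: [19/144, 41/144, 7/18, 7/36]
  D: [23/144, 37/144, 7/24, 7/24]
P^3 =
  A: [11/72, 173/576, 185/576, 65/288]
  B: [4/27, 527/1728, 583/1728, 181/864]
  C: [65/432, 31/108, 283/864, 203/864]
  D: [41/288, 85/288, 307/864, 179/864]
P^4 =
  A: [511/3456, 2065/6912, 2333/6912, 373/1728]
  B: [1547/10368, 6167/20736, 767/2304, 127/576]
  C: [1525/10368, 3065/10368, 587/1728, 47/216]
  D: [1549/10368, 3041/10368, 215/648, 1169/5184]

(P^4)[B -> D] = 127/576

Answer: 127/576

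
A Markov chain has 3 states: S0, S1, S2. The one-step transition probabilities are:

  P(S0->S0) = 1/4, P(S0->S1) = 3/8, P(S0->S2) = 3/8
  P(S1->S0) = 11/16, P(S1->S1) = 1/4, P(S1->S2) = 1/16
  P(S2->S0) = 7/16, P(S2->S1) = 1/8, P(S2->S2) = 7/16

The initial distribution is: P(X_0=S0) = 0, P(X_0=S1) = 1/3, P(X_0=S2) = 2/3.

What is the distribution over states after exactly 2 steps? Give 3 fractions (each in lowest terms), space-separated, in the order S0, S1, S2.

Answer: 293/768 53/192 263/768

Derivation:
Propagating the distribution step by step (d_{t+1} = d_t * P):
d_0 = (S0=0, S1=1/3, S2=2/3)
  d_1[S0] = 0*1/4 + 1/3*11/16 + 2/3*7/16 = 25/48
  d_1[S1] = 0*3/8 + 1/3*1/4 + 2/3*1/8 = 1/6
  d_1[S2] = 0*3/8 + 1/3*1/16 + 2/3*7/16 = 5/16
d_1 = (S0=25/48, S1=1/6, S2=5/16)
  d_2[S0] = 25/48*1/4 + 1/6*11/16 + 5/16*7/16 = 293/768
  d_2[S1] = 25/48*3/8 + 1/6*1/4 + 5/16*1/8 = 53/192
  d_2[S2] = 25/48*3/8 + 1/6*1/16 + 5/16*7/16 = 263/768
d_2 = (S0=293/768, S1=53/192, S2=263/768)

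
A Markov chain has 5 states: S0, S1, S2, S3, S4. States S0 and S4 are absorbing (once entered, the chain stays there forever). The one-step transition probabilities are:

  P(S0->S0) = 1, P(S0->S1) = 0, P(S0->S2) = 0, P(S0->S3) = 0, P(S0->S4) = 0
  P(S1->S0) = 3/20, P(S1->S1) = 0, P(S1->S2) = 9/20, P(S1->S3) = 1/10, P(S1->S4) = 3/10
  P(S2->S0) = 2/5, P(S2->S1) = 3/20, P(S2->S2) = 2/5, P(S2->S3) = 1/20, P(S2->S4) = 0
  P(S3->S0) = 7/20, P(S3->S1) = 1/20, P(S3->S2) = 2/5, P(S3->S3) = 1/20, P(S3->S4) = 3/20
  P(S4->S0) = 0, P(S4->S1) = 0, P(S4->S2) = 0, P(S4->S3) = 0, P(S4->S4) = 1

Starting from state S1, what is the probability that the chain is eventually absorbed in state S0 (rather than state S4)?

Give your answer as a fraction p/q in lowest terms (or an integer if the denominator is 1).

Let a_i = P(absorbed in S0 | start in state i).
Boundary conditions: a_S0 = 1, a_S4 = 0.
For each transient state i, a_i = sum_j P(i->j) * a_j:
  a_S1 = 3/20*a_S0 + 0*a_S1 + 9/20*a_S2 + 1/10*a_S3 + 3/10*a_S4
  a_S2 = 2/5*a_S0 + 3/20*a_S1 + 2/5*a_S2 + 1/20*a_S3 + 0*a_S4
  a_S3 = 7/20*a_S0 + 1/20*a_S1 + 2/5*a_S2 + 1/20*a_S3 + 3/20*a_S4

Substituting a_S0 = 1 and a_S4 = 0, rearrange to (I - Q) a = r where r[i] = P(i -> S0):
  [1, -9/20, -1/10] . (a_S1, a_S2, a_S3) = 3/20
  [-3/20, 3/5, -1/20] . (a_S1, a_S2, a_S3) = 2/5
  [-1/20, -2/5, 19/20] . (a_S1, a_S2, a_S3) = 7/20

Solving yields:
  a_S1 = 217/346
  a_S2 = 1690/1903
  a_S3 = 2951/3806

Starting state is S1, so the absorption probability is a_S1 = 217/346.

Answer: 217/346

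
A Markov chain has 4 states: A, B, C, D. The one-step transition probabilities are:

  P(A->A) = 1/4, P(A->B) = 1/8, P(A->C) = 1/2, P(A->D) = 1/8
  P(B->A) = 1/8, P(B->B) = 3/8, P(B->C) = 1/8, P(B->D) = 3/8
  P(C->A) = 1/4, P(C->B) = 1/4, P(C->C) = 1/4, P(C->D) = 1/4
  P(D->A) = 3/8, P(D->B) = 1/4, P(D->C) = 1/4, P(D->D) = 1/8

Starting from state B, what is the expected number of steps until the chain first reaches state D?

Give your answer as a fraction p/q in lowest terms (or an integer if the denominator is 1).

Answer: 23/7

Derivation:
Let h_i = expected steps to first reach D from state i.
Boundary: h_D = 0.
First-step equations for the other states:
  h_A = 1 + 1/4*h_A + 1/8*h_B + 1/2*h_C + 1/8*h_D
  h_B = 1 + 1/8*h_A + 3/8*h_B + 1/8*h_C + 3/8*h_D
  h_C = 1 + 1/4*h_A + 1/4*h_B + 1/4*h_C + 1/4*h_D

Substituting h_D = 0 and rearranging gives the linear system (I - Q) h = 1:
  [3/4, -1/8, -1/2] . (h_A, h_B, h_C) = 1
  [-1/8, 5/8, -1/8] . (h_A, h_B, h_C) = 1
  [-1/4, -1/4, 3/4] . (h_A, h_B, h_C) = 1

Solving yields:
  h_A = 9/2
  h_B = 23/7
  h_C = 55/14

Starting state is B, so the expected hitting time is h_B = 23/7.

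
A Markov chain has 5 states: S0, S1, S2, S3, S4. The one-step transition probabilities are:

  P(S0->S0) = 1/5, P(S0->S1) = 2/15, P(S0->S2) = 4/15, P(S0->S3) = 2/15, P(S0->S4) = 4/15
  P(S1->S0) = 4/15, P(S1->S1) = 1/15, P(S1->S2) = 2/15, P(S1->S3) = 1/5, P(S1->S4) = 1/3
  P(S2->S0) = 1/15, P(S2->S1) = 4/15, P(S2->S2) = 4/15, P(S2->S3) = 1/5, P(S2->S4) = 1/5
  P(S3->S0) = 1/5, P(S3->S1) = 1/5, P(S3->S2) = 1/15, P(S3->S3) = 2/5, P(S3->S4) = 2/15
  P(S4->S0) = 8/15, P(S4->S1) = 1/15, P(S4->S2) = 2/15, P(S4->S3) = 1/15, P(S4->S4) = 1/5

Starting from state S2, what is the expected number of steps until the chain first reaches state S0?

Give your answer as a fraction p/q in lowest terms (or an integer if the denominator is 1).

Let h_i = expected steps to first reach S0 from state i.
Boundary: h_S0 = 0.
First-step equations for the other states:
  h_S1 = 1 + 4/15*h_S0 + 1/15*h_S1 + 2/15*h_S2 + 1/5*h_S3 + 1/3*h_S4
  h_S2 = 1 + 1/15*h_S0 + 4/15*h_S1 + 4/15*h_S2 + 1/5*h_S3 + 1/5*h_S4
  h_S3 = 1 + 1/5*h_S0 + 1/5*h_S1 + 1/15*h_S2 + 2/5*h_S3 + 2/15*h_S4
  h_S4 = 1 + 8/15*h_S0 + 1/15*h_S1 + 2/15*h_S2 + 1/15*h_S3 + 1/5*h_S4

Substituting h_S0 = 0 and rearranging gives the linear system (I - Q) h = 1:
  [14/15, -2/15, -1/5, -1/3] . (h_S1, h_S2, h_S3, h_S4) = 1
  [-4/15, 11/15, -1/5, -1/5] . (h_S1, h_S2, h_S3, h_S4) = 1
  [-1/5, -1/15, 3/5, -2/15] . (h_S1, h_S2, h_S3, h_S4) = 1
  [-1/15, -2/15, -1/15, 4/5] . (h_S1, h_S2, h_S3, h_S4) = 1

Solving yields:
  h_S1 = 1289/373
  h_S2 = 1636/373
  h_S3 = 1448/373
  h_S4 = 967/373

Starting state is S2, so the expected hitting time is h_S2 = 1636/373.

Answer: 1636/373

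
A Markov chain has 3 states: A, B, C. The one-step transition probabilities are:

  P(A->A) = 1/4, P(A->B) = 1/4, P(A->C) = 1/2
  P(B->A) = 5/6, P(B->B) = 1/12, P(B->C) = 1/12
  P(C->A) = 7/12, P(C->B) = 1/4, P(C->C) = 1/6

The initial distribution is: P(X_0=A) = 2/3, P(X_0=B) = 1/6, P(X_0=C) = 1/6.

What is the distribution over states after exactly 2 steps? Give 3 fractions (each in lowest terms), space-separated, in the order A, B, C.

Propagating the distribution step by step (d_{t+1} = d_t * P):
d_0 = (A=2/3, B=1/6, C=1/6)
  d_1[A] = 2/3*1/4 + 1/6*5/6 + 1/6*7/12 = 29/72
  d_1[B] = 2/3*1/4 + 1/6*1/12 + 1/6*1/4 = 2/9
  d_1[C] = 2/3*1/2 + 1/6*1/12 + 1/6*1/6 = 3/8
d_1 = (A=29/72, B=2/9, C=3/8)
  d_2[A] = 29/72*1/4 + 2/9*5/6 + 3/8*7/12 = 109/216
  d_2[B] = 29/72*1/4 + 2/9*1/12 + 3/8*1/4 = 23/108
  d_2[C] = 29/72*1/2 + 2/9*1/12 + 3/8*1/6 = 61/216
d_2 = (A=109/216, B=23/108, C=61/216)

Answer: 109/216 23/108 61/216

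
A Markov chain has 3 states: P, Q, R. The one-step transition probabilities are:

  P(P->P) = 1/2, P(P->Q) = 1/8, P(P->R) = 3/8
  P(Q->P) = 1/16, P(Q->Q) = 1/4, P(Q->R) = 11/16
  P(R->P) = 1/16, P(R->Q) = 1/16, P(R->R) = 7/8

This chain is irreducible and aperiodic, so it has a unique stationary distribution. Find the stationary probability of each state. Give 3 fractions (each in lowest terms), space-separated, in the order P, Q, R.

Answer: 1/9 10/117 94/117

Derivation:
The stationary distribution satisfies pi = pi * P, i.e.:
  pi_P = 1/2*pi_P + 1/16*pi_Q + 1/16*pi_R
  pi_Q = 1/8*pi_P + 1/4*pi_Q + 1/16*pi_R
  pi_R = 3/8*pi_P + 11/16*pi_Q + 7/8*pi_R
with normalization: pi_P + pi_Q + pi_R = 1.

Using the first 2 balance equations plus normalization, the linear system A*pi = b is:
  [-1/2, 1/16, 1/16] . pi = 0
  [1/8, -3/4, 1/16] . pi = 0
  [1, 1, 1] . pi = 1

Solving yields:
  pi_P = 1/9
  pi_Q = 10/117
  pi_R = 94/117

Verification (pi * P):
  1/9*1/2 + 10/117*1/16 + 94/117*1/16 = 1/9 = pi_P  (ok)
  1/9*1/8 + 10/117*1/4 + 94/117*1/16 = 10/117 = pi_Q  (ok)
  1/9*3/8 + 10/117*11/16 + 94/117*7/8 = 94/117 = pi_R  (ok)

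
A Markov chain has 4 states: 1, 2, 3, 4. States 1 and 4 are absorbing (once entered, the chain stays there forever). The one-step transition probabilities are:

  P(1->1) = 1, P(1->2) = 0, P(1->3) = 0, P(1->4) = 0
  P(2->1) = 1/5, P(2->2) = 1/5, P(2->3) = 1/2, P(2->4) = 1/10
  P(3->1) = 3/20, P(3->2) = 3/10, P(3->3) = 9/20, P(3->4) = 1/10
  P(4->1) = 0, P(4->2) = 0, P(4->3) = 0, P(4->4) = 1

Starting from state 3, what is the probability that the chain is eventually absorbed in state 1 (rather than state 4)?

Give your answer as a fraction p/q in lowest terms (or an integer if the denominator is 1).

Answer: 18/29

Derivation:
Let a_i = P(absorbed in 1 | start in state i).
Boundary conditions: a_1 = 1, a_4 = 0.
For each transient state i, a_i = sum_j P(i->j) * a_j:
  a_2 = 1/5*a_1 + 1/5*a_2 + 1/2*a_3 + 1/10*a_4
  a_3 = 3/20*a_1 + 3/10*a_2 + 9/20*a_3 + 1/10*a_4

Substituting a_1 = 1 and a_4 = 0, rearrange to (I - Q) a = r where r[i] = P(i -> 1):
  [4/5, -1/2] . (a_2, a_3) = 1/5
  [-3/10, 11/20] . (a_2, a_3) = 3/20

Solving yields:
  a_2 = 37/58
  a_3 = 18/29

Starting state is 3, so the absorption probability is a_3 = 18/29.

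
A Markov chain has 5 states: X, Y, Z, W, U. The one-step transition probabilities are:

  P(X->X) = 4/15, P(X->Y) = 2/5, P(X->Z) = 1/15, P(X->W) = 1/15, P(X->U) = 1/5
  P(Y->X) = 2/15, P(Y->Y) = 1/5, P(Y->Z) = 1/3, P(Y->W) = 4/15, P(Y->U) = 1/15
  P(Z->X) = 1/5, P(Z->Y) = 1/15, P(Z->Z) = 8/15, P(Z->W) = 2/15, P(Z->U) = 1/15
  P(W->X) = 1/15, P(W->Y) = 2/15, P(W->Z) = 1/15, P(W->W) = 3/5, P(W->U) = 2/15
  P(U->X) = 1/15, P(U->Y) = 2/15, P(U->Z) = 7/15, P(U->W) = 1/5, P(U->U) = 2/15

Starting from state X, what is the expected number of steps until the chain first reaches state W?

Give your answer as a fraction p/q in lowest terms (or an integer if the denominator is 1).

Let h_i = expected steps to first reach W from state i.
Boundary: h_W = 0.
First-step equations for the other states:
  h_X = 1 + 4/15*h_X + 2/5*h_Y + 1/15*h_Z + 1/15*h_W + 1/5*h_U
  h_Y = 1 + 2/15*h_X + 1/5*h_Y + 1/3*h_Z + 4/15*h_W + 1/15*h_U
  h_Z = 1 + 1/5*h_X + 1/15*h_Y + 8/15*h_Z + 2/15*h_W + 1/15*h_U
  h_U = 1 + 1/15*h_X + 2/15*h_Y + 7/15*h_Z + 1/5*h_W + 2/15*h_U

Substituting h_W = 0 and rearranging gives the linear system (I - Q) h = 1:
  [11/15, -2/5, -1/15, -1/5] . (h_X, h_Y, h_Z, h_U) = 1
  [-2/15, 4/5, -1/3, -1/15] . (h_X, h_Y, h_Z, h_U) = 1
  [-1/5, -1/15, 7/15, -1/15] . (h_X, h_Y, h_Z, h_U) = 1
  [-1/15, -2/15, -7/15, 13/15] . (h_X, h_Y, h_Z, h_U) = 1

Solving yields:
  h_X = 20130/2971
  h_Y = 16950/2971
  h_Z = 20040/2971
  h_U = 18375/2971

Starting state is X, so the expected hitting time is h_X = 20130/2971.

Answer: 20130/2971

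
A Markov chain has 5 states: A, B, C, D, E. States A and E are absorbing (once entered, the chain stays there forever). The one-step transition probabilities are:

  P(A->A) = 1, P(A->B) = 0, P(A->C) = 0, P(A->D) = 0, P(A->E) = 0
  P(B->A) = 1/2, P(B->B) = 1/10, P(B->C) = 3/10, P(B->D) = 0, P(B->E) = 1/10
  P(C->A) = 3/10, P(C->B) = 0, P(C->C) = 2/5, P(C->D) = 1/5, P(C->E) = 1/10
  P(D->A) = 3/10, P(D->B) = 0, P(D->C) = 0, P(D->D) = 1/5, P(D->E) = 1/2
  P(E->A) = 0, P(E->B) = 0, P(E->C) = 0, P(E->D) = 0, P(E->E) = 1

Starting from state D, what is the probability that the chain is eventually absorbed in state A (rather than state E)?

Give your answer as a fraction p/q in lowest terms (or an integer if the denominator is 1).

Answer: 3/8

Derivation:
Let a_i = P(absorbed in A | start in state i).
Boundary conditions: a_A = 1, a_E = 0.
For each transient state i, a_i = sum_j P(i->j) * a_j:
  a_B = 1/2*a_A + 1/10*a_B + 3/10*a_C + 0*a_D + 1/10*a_E
  a_C = 3/10*a_A + 0*a_B + 2/5*a_C + 1/5*a_D + 1/10*a_E
  a_D = 3/10*a_A + 0*a_B + 0*a_C + 1/5*a_D + 1/2*a_E

Substituting a_A = 1 and a_E = 0, rearrange to (I - Q) a = r where r[i] = P(i -> A):
  [9/10, -3/10, 0] . (a_B, a_C, a_D) = 1/2
  [0, 3/5, -1/5] . (a_B, a_C, a_D) = 3/10
  [0, 0, 4/5] . (a_B, a_C, a_D) = 3/10

Solving yields:
  a_B = 55/72
  a_C = 5/8
  a_D = 3/8

Starting state is D, so the absorption probability is a_D = 3/8.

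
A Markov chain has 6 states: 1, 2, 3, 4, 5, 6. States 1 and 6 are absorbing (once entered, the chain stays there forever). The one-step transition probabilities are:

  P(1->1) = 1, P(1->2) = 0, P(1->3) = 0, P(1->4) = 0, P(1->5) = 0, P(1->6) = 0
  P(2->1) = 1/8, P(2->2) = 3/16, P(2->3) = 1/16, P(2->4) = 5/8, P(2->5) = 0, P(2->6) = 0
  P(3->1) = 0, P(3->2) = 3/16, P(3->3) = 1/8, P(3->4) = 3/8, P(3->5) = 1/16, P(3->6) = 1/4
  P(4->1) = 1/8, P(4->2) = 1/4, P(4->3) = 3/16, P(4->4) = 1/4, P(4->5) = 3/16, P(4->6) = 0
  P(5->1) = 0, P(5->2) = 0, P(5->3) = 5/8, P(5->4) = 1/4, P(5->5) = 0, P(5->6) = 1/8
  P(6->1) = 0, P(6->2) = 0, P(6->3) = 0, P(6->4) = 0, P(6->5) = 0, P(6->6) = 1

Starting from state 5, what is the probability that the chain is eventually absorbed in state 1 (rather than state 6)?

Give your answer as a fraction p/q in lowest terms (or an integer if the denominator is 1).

Answer: 83/205

Derivation:
Let a_i = P(absorbed in 1 | start in state i).
Boundary conditions: a_1 = 1, a_6 = 0.
For each transient state i, a_i = sum_j P(i->j) * a_j:
  a_2 = 1/8*a_1 + 3/16*a_2 + 1/16*a_3 + 5/8*a_4 + 0*a_5 + 0*a_6
  a_3 = 0*a_1 + 3/16*a_2 + 1/8*a_3 + 3/8*a_4 + 1/16*a_5 + 1/4*a_6
  a_4 = 1/8*a_1 + 1/4*a_2 + 3/16*a_3 + 1/4*a_4 + 3/16*a_5 + 0*a_6
  a_5 = 0*a_1 + 0*a_2 + 5/8*a_3 + 1/4*a_4 + 0*a_5 + 1/8*a_6

Substituting a_1 = 1 and a_6 = 0, rearrange to (I - Q) a = r where r[i] = P(i -> 1):
  [13/16, -1/16, -5/8, 0] . (a_2, a_3, a_4, a_5) = 1/8
  [-3/16, 7/8, -3/8, -1/16] . (a_2, a_3, a_4, a_5) = 0
  [-1/4, -3/16, 3/4, -3/16] . (a_2, a_3, a_4, a_5) = 1/8
  [0, -5/8, -1/4, 1] . (a_2, a_3, a_4, a_5) = 0

Solving yields:
  a_2 = 26/41
  a_3 = 17/41
  a_4 = 239/410
  a_5 = 83/205

Starting state is 5, so the absorption probability is a_5 = 83/205.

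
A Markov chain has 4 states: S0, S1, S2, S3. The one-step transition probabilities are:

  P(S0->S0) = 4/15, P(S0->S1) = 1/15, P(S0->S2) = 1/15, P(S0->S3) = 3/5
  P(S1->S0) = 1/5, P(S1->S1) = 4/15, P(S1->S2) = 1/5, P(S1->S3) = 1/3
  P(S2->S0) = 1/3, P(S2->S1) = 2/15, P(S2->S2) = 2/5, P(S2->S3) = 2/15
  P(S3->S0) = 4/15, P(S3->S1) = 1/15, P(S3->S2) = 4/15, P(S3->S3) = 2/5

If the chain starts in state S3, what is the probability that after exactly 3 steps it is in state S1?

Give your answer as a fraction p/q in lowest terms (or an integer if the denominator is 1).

Computing P^3 by repeated multiplication:
P^1 =
  S0: [4/15, 1/15, 1/15, 3/5]
  S1: [1/5, 4/15, 1/5, 1/3]
  S2: [1/3, 2/15, 2/5, 2/15]
  S3: [4/15, 1/15, 4/15, 2/5]
P^2 =
  S0: [4/15, 19/225, 49/225, 97/225]
  S1: [59/225, 2/15, 53/225, 83/225]
  S2: [64/225, 3/25, 11/45, 79/225]
  S3: [7/25, 22/225, 11/45, 17/45]
P^3 =
  S0: [62/225, 331/3375, 799/3375, 263/675]
  S1: [923/3375, 368/3375, 799/3375, 257/675]
  S2: [928/3375, 361/3375, 791/3375, 259/675]
  S3: [311/1125, 346/3375, 799/3375, 1297/3375]

(P^3)[S3 -> S1] = 346/3375

Answer: 346/3375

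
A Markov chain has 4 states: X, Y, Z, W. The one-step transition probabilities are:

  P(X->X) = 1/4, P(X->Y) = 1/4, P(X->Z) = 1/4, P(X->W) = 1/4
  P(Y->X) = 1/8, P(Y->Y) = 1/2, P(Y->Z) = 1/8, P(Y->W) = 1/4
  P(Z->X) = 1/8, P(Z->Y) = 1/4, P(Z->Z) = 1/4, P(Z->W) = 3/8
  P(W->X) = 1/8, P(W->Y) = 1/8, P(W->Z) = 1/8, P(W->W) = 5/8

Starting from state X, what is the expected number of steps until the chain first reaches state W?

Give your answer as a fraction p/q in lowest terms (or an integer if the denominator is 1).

Let h_i = expected steps to first reach W from state i.
Boundary: h_W = 0.
First-step equations for the other states:
  h_X = 1 + 1/4*h_X + 1/4*h_Y + 1/4*h_Z + 1/4*h_W
  h_Y = 1 + 1/8*h_X + 1/2*h_Y + 1/8*h_Z + 1/4*h_W
  h_Z = 1 + 1/8*h_X + 1/4*h_Y + 1/4*h_Z + 3/8*h_W

Substituting h_W = 0 and rearranging gives the linear system (I - Q) h = 1:
  [3/4, -1/4, -1/4] . (h_X, h_Y, h_Z) = 1
  [-1/8, 1/2, -1/8] . (h_X, h_Y, h_Z) = 1
  [-1/8, -1/4, 3/4] . (h_X, h_Y, h_Z) = 1

Solving yields:
  h_X = 192/53
  h_Y = 196/53
  h_Z = 168/53

Starting state is X, so the expected hitting time is h_X = 192/53.

Answer: 192/53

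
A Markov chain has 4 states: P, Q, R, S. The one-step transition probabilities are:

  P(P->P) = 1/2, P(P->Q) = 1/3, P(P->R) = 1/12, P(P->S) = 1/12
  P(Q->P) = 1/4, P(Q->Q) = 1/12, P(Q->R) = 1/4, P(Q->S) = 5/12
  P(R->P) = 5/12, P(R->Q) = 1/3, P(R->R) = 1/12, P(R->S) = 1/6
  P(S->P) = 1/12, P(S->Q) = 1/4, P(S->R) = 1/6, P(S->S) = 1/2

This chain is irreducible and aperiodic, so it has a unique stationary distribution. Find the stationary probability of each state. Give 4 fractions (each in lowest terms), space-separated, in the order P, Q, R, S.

The stationary distribution satisfies pi = pi * P, i.e.:
  pi_P = 1/2*pi_P + 1/4*pi_Q + 5/12*pi_R + 1/12*pi_S
  pi_Q = 1/3*pi_P + 1/12*pi_Q + 1/3*pi_R + 1/4*pi_S
  pi_R = 1/12*pi_P + 1/4*pi_Q + 1/12*pi_R + 1/6*pi_S
  pi_S = 1/12*pi_P + 5/12*pi_Q + 1/6*pi_R + 1/2*pi_S
with normalization: pi_P + pi_Q + pi_R + pi_S = 1.

Using the first 3 balance equations plus normalization, the linear system A*pi = b is:
  [-1/2, 1/4, 5/12, 1/12] . pi = 0
  [1/3, -11/12, 1/3, 1/4] . pi = 0
  [1/12, 1/4, -11/12, 1/6] . pi = 0
  [1, 1, 1, 1] . pi = 1

Solving yields:
  pi_P = 387/1295
  pi_Q = 319/1295
  pi_R = 194/1295
  pi_S = 79/259

Verification (pi * P):
  387/1295*1/2 + 319/1295*1/4 + 194/1295*5/12 + 79/259*1/12 = 387/1295 = pi_P  (ok)
  387/1295*1/3 + 319/1295*1/12 + 194/1295*1/3 + 79/259*1/4 = 319/1295 = pi_Q  (ok)
  387/1295*1/12 + 319/1295*1/4 + 194/1295*1/12 + 79/259*1/6 = 194/1295 = pi_R  (ok)
  387/1295*1/12 + 319/1295*5/12 + 194/1295*1/6 + 79/259*1/2 = 79/259 = pi_S  (ok)

Answer: 387/1295 319/1295 194/1295 79/259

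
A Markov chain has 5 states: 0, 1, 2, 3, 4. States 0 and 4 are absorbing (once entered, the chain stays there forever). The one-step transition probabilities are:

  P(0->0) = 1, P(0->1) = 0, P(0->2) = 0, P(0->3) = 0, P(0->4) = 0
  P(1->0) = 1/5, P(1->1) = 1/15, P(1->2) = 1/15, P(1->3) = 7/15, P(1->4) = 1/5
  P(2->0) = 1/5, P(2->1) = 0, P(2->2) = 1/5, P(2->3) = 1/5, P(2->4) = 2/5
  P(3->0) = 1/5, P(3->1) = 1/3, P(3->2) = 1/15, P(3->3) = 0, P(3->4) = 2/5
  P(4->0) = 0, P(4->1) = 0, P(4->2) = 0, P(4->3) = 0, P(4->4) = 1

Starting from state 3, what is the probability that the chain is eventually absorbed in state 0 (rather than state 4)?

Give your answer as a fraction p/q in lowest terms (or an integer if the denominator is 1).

Let a_i = P(absorbed in 0 | start in state i).
Boundary conditions: a_0 = 1, a_4 = 0.
For each transient state i, a_i = sum_j P(i->j) * a_j:
  a_1 = 1/5*a_0 + 1/15*a_1 + 1/15*a_2 + 7/15*a_3 + 1/5*a_4
  a_2 = 1/5*a_0 + 0*a_1 + 1/5*a_2 + 1/5*a_3 + 2/5*a_4
  a_3 = 1/5*a_0 + 1/3*a_1 + 1/15*a_2 + 0*a_3 + 2/5*a_4

Substituting a_0 = 1 and a_4 = 0, rearrange to (I - Q) a = r where r[i] = P(i -> 0):
  [14/15, -1/15, -7/15] . (a_1, a_2, a_3) = 1/5
  [0, 4/5, -1/5] . (a_1, a_2, a_3) = 1/5
  [-1/3, -1/15, 1] . (a_1, a_2, a_3) = 1/5

Solving yields:
  a_1 = 286/681
  a_2 = 232/681
  a_3 = 247/681

Starting state is 3, so the absorption probability is a_3 = 247/681.

Answer: 247/681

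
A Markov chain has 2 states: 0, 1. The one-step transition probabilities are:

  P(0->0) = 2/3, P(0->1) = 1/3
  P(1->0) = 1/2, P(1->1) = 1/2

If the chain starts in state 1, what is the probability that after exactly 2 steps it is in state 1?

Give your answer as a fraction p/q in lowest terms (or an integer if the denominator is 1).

Answer: 5/12

Derivation:
Computing P^2 by repeated multiplication:
P^1 =
  0: [2/3, 1/3]
  1: [1/2, 1/2]
P^2 =
  0: [11/18, 7/18]
  1: [7/12, 5/12]

(P^2)[1 -> 1] = 5/12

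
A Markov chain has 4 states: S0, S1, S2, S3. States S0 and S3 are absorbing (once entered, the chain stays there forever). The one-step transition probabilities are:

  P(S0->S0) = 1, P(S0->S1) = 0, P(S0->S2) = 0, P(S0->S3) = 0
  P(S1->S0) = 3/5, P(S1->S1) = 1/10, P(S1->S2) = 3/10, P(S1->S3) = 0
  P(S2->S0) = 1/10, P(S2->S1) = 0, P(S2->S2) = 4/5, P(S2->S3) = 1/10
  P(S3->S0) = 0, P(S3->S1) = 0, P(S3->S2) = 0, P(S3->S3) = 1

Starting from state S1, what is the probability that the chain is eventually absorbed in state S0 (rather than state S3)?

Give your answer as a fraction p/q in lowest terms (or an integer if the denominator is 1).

Answer: 5/6

Derivation:
Let a_i = P(absorbed in S0 | start in state i).
Boundary conditions: a_S0 = 1, a_S3 = 0.
For each transient state i, a_i = sum_j P(i->j) * a_j:
  a_S1 = 3/5*a_S0 + 1/10*a_S1 + 3/10*a_S2 + 0*a_S3
  a_S2 = 1/10*a_S0 + 0*a_S1 + 4/5*a_S2 + 1/10*a_S3

Substituting a_S0 = 1 and a_S3 = 0, rearrange to (I - Q) a = r where r[i] = P(i -> S0):
  [9/10, -3/10] . (a_S1, a_S2) = 3/5
  [0, 1/5] . (a_S1, a_S2) = 1/10

Solving yields:
  a_S1 = 5/6
  a_S2 = 1/2

Starting state is S1, so the absorption probability is a_S1 = 5/6.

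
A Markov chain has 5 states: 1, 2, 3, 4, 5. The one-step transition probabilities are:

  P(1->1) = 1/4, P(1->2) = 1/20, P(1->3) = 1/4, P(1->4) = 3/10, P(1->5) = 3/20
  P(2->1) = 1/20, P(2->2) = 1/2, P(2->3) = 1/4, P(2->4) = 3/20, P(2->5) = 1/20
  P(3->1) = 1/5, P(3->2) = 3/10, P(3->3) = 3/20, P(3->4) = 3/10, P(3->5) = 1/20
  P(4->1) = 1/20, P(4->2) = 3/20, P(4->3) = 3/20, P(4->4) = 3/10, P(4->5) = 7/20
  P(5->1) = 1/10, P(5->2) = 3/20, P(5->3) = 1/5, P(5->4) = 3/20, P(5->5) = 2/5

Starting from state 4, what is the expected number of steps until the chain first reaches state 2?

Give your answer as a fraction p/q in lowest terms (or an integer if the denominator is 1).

Answer: 12332/2035

Derivation:
Let h_i = expected steps to first reach 2 from state i.
Boundary: h_2 = 0.
First-step equations for the other states:
  h_1 = 1 + 1/4*h_1 + 1/20*h_2 + 1/4*h_3 + 3/10*h_4 + 3/20*h_5
  h_3 = 1 + 1/5*h_1 + 3/10*h_2 + 3/20*h_3 + 3/10*h_4 + 1/20*h_5
  h_4 = 1 + 1/20*h_1 + 3/20*h_2 + 3/20*h_3 + 3/10*h_4 + 7/20*h_5
  h_5 = 1 + 1/10*h_1 + 3/20*h_2 + 1/5*h_3 + 3/20*h_4 + 2/5*h_5

Substituting h_2 = 0 and rearranging gives the linear system (I - Q) h = 1:
  [3/4, -1/4, -3/10, -3/20] . (h_1, h_3, h_4, h_5) = 1
  [-1/5, 17/20, -3/10, -1/20] . (h_1, h_3, h_4, h_5) = 1
  [-1/20, -3/20, 7/10, -7/20] . (h_1, h_3, h_4, h_5) = 1
  [-1/10, -1/5, -3/20, 3/5] . (h_1, h_3, h_4, h_5) = 1

Solving yields:
  h_1 = 13672/2035
  h_3 = 10688/2035
  h_4 = 12332/2035
  h_5 = 12316/2035

Starting state is 4, so the expected hitting time is h_4 = 12332/2035.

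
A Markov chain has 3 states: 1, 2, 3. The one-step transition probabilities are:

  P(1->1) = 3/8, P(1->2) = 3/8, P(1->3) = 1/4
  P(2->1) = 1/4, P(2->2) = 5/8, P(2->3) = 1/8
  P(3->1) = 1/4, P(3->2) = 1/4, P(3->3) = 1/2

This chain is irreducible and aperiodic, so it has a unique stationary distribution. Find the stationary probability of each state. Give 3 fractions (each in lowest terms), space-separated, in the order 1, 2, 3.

The stationary distribution satisfies pi = pi * P, i.e.:
  pi_1 = 3/8*pi_1 + 1/4*pi_2 + 1/4*pi_3
  pi_2 = 3/8*pi_1 + 5/8*pi_2 + 1/4*pi_3
  pi_3 = 1/4*pi_1 + 1/8*pi_2 + 1/2*pi_3
with normalization: pi_1 + pi_2 + pi_3 = 1.

Using the first 2 balance equations plus normalization, the linear system A*pi = b is:
  [-5/8, 1/4, 1/4] . pi = 0
  [3/8, -3/8, 1/4] . pi = 0
  [1, 1, 1] . pi = 1

Solving yields:
  pi_1 = 2/7
  pi_2 = 16/35
  pi_3 = 9/35

Verification (pi * P):
  2/7*3/8 + 16/35*1/4 + 9/35*1/4 = 2/7 = pi_1  (ok)
  2/7*3/8 + 16/35*5/8 + 9/35*1/4 = 16/35 = pi_2  (ok)
  2/7*1/4 + 16/35*1/8 + 9/35*1/2 = 9/35 = pi_3  (ok)

Answer: 2/7 16/35 9/35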